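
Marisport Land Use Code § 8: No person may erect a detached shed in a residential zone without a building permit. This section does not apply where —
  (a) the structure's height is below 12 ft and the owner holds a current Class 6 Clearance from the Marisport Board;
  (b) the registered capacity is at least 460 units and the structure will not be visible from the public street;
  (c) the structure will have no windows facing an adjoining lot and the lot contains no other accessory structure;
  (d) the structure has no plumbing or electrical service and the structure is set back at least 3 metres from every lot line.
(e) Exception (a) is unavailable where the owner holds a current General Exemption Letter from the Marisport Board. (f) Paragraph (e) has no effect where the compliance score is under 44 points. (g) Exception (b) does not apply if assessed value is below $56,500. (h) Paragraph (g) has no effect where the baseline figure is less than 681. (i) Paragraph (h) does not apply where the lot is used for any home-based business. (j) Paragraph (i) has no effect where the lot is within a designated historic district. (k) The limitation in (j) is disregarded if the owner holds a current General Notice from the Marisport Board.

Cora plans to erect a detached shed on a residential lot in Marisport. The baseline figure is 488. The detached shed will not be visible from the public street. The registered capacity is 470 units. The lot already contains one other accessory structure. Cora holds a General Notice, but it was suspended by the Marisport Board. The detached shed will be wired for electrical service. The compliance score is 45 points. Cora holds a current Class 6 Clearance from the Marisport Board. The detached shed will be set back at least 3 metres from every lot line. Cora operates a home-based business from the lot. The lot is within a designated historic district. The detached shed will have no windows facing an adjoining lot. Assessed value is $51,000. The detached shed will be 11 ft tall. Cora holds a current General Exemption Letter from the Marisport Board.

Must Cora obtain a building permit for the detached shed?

No — exception (b) applies; Cora does not need a building permit.

Exception (a): the structure's height is 11 ft, below the 12 ft limit; a current Class 6 Clearance is held — every condition holds. Turning to paragraphs (e)–(f): (e) operates against (a): a current General Exemption Letter is held. (f), which would lift (e), is not triggered — the compliance score is 45 points, not under 44 points. So (a) is unavailable.
Exception (b)'s conditions are all satisfied: the registered capacity is 470 units, meeting the 460 units threshold; the structure will not be visible from the street. Applying paragraphs (g)–(k): (g) would limit (b) — assessed value is $51,000, below the $56,500 limit — but (h) sets (g) aside: (h) is triggered — the baseline figure is 488, less than the 681 limit. (i) would limit (h) — a home-based business operates on the lot — but (j) sets (i) aside: (j) operates — the lot is in a historic district. (k), which would lift (j), is not engaged — there is no General Notice in force. So (b) applies.
Exception (c) does not apply: the lot already has another accessory structure.
Exception (d) does not apply: electrical service is planned.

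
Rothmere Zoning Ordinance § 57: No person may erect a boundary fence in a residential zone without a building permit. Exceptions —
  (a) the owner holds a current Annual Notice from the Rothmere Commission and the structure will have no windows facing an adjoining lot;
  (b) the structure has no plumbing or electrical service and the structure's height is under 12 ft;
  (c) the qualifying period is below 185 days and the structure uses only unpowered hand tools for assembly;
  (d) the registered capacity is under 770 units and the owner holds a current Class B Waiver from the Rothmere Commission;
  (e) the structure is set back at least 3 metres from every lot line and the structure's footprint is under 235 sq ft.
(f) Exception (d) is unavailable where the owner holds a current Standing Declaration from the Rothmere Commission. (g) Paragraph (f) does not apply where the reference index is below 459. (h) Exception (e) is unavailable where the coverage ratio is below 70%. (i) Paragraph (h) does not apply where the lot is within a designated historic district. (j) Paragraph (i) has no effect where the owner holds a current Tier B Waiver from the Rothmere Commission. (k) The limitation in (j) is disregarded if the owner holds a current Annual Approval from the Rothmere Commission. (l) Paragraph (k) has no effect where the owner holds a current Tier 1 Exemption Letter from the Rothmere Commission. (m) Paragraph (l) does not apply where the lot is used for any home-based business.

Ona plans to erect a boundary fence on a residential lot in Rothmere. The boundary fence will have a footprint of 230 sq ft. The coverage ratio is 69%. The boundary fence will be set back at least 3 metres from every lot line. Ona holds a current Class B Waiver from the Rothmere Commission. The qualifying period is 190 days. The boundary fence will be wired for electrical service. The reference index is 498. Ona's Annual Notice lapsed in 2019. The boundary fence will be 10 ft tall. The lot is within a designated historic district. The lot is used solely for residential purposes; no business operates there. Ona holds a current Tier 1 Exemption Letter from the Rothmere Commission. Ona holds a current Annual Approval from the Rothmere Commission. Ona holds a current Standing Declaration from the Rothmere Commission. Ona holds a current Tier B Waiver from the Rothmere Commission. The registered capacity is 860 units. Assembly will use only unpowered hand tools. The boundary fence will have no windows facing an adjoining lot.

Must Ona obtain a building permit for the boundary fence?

Yes — Ona must obtain a building permit.

Exception (a) requires that the owner holds a current Annual Notice from the Rothmere Commission; but no current Annual Notice is held, so (a) is unavailable.
Exception (b) does not apply: electrical service is planned.
Exception (c) requires that the qualifying period is below 185 days; but the qualifying period is 190 days, not below 185 days, so (c) is unavailable.
Exception (d) fails — the registered capacity is 860 units, not under 770 units.
Exception (e)'s conditions are all satisfied: the setback is at least 3 m on every side; the structure's footprint is 230 sq ft, under the 235 sq ft limit. But applying paragraphs (h)–(m): (h) operates against (e): the coverage ratio is 69%, below the 70% limit. (i) would limit (h) — the lot is in a historic district — but (j) sets (i) aside: (j) operates against (i): a current Tier B Waiver is held. (k) would limit (j) — a current Annual Approval is held — but (l) sets (k) aside: (l) is engaged — a current Tier 1 Exemption Letter is held. (m), which would lift (l), is not triggered — the lot is solely residential. (e) is therefore removed.
No exception displaces § 57.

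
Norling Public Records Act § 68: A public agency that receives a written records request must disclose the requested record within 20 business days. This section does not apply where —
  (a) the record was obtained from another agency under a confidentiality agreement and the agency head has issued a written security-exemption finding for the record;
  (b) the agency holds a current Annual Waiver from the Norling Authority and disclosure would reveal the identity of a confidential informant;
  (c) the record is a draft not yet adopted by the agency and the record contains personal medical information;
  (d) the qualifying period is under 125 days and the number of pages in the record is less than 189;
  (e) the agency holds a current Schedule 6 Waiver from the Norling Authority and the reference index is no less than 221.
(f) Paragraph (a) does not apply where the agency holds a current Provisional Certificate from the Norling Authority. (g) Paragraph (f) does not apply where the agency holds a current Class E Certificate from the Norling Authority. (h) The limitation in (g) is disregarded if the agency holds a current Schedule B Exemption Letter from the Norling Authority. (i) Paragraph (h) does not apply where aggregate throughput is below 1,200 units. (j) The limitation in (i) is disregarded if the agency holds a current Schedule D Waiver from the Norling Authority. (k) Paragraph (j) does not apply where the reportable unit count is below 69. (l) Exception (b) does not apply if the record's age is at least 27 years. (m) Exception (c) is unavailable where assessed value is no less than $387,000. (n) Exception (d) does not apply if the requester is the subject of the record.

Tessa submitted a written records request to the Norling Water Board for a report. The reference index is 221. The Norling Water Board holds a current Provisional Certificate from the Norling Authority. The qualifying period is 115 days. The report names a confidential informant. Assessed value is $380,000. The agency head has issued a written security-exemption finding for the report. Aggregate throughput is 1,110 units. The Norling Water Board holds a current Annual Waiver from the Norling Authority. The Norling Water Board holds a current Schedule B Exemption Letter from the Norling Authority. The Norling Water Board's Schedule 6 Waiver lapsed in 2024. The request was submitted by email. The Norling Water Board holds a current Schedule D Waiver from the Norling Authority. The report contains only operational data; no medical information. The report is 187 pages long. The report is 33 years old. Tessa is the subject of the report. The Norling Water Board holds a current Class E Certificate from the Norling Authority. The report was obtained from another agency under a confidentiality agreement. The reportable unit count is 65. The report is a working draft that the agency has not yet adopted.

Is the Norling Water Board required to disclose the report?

No — exception (a) applies; the Norling Water Board is not required to disclose the report.

Exception (a)'s conditions are all satisfied: the report was obtained under a confidentiality agreement; a written security-exemption finding has been issued. Under paragraphs (f)–(k): (f) would limit (a) — a current Provisional Certificate is held — but (g) sets (f) aside: (g) operates against (f): a current Class E Certificate is held. (h) is triggered (a current Schedule B Exemption Letter is held), but is itself disapplied by (i): (i) is engaged — aggregate throughput is 1,110 units, below the 1,200 units limit. (j) would limit (i) — a current Schedule D Waiver is held — but (k) sets (j) aside: (k) operates against (j): the reportable unit count is 65, below the 69 limit. So (a) applies.
Exception (b)'s conditions are all satisfied: a current Annual Waiver is held; the report names a confidential informant. Turning to paragraph (l): (l) operates against (b): the record's age is 33 years, meeting the 27 years threshold. So (b) is unavailable.
Exception (c) requires that the record contains personal medical information; but the report contains only operational data, so (c) is unavailable.
Exception (d): the qualifying period is 115 days, under the 125 days limit; the number of pages in the record is 187, less than the 189 limit — every condition holds. Turning to paragraph (n): (n) is engaged — Tessa is the subject of the report. So (d) is unavailable.
Exception (e) does not apply: no current Schedule 6 Waiver is held.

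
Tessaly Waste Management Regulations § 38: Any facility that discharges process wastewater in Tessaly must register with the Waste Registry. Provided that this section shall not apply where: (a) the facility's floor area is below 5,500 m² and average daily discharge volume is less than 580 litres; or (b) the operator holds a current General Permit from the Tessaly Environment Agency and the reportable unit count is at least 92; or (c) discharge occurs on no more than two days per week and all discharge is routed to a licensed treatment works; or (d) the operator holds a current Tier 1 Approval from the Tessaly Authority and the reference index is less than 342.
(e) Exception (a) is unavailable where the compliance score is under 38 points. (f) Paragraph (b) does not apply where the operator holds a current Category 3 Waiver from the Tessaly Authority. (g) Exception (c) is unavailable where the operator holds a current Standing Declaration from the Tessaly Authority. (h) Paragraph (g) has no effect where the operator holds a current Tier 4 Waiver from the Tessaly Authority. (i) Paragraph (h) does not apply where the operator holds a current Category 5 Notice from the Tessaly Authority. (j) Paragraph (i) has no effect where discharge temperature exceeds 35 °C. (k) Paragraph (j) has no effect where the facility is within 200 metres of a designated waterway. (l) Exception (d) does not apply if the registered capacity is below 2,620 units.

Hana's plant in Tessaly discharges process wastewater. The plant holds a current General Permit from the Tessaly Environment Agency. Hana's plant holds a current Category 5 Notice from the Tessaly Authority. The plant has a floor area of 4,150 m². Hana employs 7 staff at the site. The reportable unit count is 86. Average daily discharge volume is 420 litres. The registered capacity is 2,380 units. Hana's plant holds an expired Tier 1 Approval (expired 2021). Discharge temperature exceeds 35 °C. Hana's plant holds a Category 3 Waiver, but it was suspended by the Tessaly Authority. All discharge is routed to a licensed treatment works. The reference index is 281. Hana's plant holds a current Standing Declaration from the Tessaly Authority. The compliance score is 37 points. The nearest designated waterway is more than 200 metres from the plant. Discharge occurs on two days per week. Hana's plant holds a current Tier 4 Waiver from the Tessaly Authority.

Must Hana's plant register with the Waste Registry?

All of (a)'s requirements are met (the facility's floor area is 4,150 m², below the 5,500 m² limit; average daily discharge volume is 420 litres, less than the 580 litres limit). But applying paragraph (e): (e) is engaged — the compliance score is 37 points, under the 38 points limit. So (a) is unavailable.
Exception (b) fails — the reportable unit count is 86, short of 92.
All of (c)'s requirements are met (discharge occurs on no more than two days per week; discharge is routed to a licensed treatment works). As to paragraphs (g)–(k): (g) applies (a current Standing Declaration is held), but is set aside by (h): (h) is triggered — a current Tier 4 Waiver is held. (i) is triggered (a current Category 5 Notice is held), but is overridden by (j): (j) operates against (i): discharge temperature exceeds 35 °C. (k) is not engaged (the plant is more than 200 m from any designated waterway), so (j) stands. (c) remains available.
Exception (d) fails — the Tier 1 Approval is not current.

No — exception (c) applies; Hana's plant is not required to register with the Waste Registry.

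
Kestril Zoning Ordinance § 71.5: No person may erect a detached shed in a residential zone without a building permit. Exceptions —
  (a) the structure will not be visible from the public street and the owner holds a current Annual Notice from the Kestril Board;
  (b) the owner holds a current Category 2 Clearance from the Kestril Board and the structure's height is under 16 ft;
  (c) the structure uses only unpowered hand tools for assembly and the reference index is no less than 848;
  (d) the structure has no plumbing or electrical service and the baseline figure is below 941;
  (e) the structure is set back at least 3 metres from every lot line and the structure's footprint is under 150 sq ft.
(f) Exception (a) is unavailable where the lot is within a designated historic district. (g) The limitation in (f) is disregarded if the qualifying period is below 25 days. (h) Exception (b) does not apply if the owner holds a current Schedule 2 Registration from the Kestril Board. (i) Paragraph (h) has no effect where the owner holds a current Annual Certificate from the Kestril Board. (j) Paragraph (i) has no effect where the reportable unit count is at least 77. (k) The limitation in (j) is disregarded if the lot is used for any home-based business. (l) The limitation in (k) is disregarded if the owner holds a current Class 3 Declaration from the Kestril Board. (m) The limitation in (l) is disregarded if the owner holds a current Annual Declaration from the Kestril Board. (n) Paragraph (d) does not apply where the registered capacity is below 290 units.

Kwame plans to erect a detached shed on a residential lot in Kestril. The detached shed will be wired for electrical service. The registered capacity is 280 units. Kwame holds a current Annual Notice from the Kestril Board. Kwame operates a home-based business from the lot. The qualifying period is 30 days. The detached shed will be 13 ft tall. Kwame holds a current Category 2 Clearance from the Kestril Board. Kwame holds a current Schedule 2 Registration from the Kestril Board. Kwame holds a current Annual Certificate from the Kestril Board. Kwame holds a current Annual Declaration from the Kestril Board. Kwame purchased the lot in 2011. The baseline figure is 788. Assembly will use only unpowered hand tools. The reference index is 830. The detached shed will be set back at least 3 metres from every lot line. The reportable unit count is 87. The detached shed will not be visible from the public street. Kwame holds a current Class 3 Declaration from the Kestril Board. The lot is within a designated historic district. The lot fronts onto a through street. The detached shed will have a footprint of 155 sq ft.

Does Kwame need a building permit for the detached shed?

No — exception (b) applies; Kwame does not need a building permit.

Exception (a)'s conditions are all satisfied: the structure will not be visible from the street; a current Annual Notice is held. But: (f) operates against (a): the lot is in a historic district. (g) is not engaged (the qualifying period is 30 days, not below 25 days), so (f) stands. (a) is therefore removed.
Exception (b) is satisfied on its face — a current Category 2 Clearance is held; the structure's height is 13 ft, under the 16 ft limit. Under paragraphs (h)–(m): (h) would limit (b) — a current Schedule 2 Registration is held — but (i) sets (h) aside: (i) is engaged — a current Annual Certificate is held. (j) is engaged (the reportable unit count is 87, meeting the 77 threshold), but is itself disapplied by (k): (k) applies — a home-based business operates on the lot. (l) applies (a current Class 3 Declaration is held), but is displaced by (m): (m) operates against (l): a current Annual Declaration is held. Exception (b) stands.
Exception (c) does not apply: the reference index is 830, short of 848.
Exception (d) does not apply: electrical service is planned.
Exception (e) fails — the structure's footprint is 155 sq ft, not under 150 sq ft.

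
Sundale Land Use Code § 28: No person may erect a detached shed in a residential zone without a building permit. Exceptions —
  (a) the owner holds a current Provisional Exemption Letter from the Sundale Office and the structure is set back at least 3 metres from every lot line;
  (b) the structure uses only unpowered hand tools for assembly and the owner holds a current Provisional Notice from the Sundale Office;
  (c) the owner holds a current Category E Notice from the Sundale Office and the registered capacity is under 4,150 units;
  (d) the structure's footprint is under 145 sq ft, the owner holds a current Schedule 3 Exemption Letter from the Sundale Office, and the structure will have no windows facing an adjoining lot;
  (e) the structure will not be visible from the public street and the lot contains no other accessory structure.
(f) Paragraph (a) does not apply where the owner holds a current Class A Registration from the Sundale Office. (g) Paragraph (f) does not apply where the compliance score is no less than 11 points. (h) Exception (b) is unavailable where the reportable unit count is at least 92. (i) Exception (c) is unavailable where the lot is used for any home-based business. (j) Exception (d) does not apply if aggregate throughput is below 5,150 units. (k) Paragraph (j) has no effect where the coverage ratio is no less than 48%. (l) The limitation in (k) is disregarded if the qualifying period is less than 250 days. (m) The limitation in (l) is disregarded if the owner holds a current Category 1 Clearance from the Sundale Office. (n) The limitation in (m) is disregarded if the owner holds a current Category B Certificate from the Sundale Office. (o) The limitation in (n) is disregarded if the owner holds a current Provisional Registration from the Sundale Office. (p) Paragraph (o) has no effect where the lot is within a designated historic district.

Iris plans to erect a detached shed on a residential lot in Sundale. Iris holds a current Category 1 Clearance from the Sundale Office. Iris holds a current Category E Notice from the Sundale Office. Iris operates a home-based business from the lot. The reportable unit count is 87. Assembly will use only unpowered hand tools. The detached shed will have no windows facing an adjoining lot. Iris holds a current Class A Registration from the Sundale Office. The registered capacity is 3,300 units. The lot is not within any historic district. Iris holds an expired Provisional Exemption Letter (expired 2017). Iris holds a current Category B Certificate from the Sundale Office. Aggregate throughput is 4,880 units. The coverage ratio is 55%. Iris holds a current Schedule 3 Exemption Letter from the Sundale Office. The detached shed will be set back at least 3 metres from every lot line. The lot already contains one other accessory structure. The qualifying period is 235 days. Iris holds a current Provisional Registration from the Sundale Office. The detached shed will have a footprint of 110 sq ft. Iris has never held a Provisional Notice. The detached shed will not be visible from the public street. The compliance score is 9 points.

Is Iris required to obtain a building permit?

Exception (a) does not apply: there is no Provisional Exemption Letter in force.
Exception (b) requires that the owner holds a current Provisional Notice from the Sundale Office; but the Provisional Notice is not current, so (b) is unavailable.
Exception (c)'s conditions are all satisfied: a current Category E Notice is held; the registered capacity is 3,300 units, under the 4,150 units limit. However, paragraph (i) must be considered: (i) operates against (c): a home-based business operates on the lot. So (c) is unavailable.
Exception (d)'s conditions are all satisfied: the structure's footprint is 110 sq ft, under the 145 sq ft limit; a current Schedule 3 Exemption Letter is held; no windows face an adjoining lot. Applying paragraphs (j)–(p): (j) operates (aggregate throughput is 4,880 units, below the 5,150 units limit), but yields to (k): (k) is triggered — the coverage ratio is 55%, meeting the 48% threshold. (l) would limit (k) — the qualifying period is 235 days, less than the 250 days limit — but (m) sets (l) aside: (m) operates against (l): a current Category 1 Clearance is held. (n) is engaged (a current Category B Certificate is held), but is overridden by (o): (o) is engaged — a current Provisional Registration is held. (p), which would lift (o), is inapplicable — the lot is not in a historic district. Exception (d) stands.
Exception (e) requires that the lot contains no other accessory structure; but the lot already has another accessory structure, so (e) is unavailable.

No — exception (d) applies; Iris does not need a building permit.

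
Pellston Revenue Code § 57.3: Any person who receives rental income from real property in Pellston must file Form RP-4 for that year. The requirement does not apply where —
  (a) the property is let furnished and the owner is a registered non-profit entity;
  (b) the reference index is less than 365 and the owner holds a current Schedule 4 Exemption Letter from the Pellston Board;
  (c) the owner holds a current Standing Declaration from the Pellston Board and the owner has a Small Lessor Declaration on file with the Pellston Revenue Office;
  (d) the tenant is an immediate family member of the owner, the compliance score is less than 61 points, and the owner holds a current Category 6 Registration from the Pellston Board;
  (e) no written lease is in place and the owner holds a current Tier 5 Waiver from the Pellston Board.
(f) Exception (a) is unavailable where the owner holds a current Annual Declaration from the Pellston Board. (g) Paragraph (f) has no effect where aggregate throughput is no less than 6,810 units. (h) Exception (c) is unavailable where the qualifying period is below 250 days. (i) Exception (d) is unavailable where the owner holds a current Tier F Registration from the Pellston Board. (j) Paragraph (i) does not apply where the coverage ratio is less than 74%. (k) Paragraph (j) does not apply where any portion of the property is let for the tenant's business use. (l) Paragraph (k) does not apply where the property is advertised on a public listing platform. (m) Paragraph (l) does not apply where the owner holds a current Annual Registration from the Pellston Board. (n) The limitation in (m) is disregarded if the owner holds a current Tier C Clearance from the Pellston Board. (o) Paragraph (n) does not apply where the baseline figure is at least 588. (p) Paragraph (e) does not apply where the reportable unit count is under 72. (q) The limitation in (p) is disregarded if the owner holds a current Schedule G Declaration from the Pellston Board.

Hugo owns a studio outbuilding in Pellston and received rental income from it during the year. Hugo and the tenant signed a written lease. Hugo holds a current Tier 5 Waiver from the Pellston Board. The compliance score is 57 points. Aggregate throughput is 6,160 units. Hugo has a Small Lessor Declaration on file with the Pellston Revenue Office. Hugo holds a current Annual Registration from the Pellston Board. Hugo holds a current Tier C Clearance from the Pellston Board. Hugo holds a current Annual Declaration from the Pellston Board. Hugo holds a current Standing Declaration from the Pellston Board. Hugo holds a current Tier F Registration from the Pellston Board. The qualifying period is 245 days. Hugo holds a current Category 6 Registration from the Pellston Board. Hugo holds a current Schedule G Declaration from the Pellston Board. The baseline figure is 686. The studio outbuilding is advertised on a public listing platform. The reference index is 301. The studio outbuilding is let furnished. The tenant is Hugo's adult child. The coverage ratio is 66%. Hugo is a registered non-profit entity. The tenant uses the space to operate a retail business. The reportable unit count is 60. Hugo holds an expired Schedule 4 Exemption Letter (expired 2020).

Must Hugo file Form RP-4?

Yes — Hugo must file Form RP-4.

Exception (a)'s conditions are all satisfied: the property is let furnished; Hugo is a registered non-profit. But: (f) applies — a current Annual Declaration is held. (g) does not operate here (aggregate throughput is 6,160 units, short of 6,810 units), so (f) stands. So (a) is unavailable.
Exception (b) does not apply: there is no Schedule 4 Exemption Letter in force.
Exception (c): a current Standing Declaration is held; a Small Lessor Declaration is on file — every condition holds. However, paragraph (h) must be considered: (h) is triggered — the qualifying period is 245 days, below the 250 days limit. (c) is therefore removed.
Exception (d) is satisfied on its face — the tenant is an immediate family member; the compliance score is 57 points, less than the 61 points limit; a current Category 6 Registration is held. Turning to paragraphs (i)–(o): (i) is engaged — a current Tier F Registration is held. (j) would limit (i) — the coverage ratio is 66%, less than the 74% limit — but (k) sets (j) aside: (k) is engaged — the space is let for business use. (l) applies (the property is publicly advertised), but is displaced by (m): (m) applies — a current Annual Registration is held. (n) applies (a current Tier C Clearance is held), but is itself disapplied by (o): (o) is engaged — the baseline figure is 686, meeting the 588 threshold. So (d) is unavailable.
Exception (e) does not apply: a written lease is in place.
Every exception is unavailable, so the rule governs.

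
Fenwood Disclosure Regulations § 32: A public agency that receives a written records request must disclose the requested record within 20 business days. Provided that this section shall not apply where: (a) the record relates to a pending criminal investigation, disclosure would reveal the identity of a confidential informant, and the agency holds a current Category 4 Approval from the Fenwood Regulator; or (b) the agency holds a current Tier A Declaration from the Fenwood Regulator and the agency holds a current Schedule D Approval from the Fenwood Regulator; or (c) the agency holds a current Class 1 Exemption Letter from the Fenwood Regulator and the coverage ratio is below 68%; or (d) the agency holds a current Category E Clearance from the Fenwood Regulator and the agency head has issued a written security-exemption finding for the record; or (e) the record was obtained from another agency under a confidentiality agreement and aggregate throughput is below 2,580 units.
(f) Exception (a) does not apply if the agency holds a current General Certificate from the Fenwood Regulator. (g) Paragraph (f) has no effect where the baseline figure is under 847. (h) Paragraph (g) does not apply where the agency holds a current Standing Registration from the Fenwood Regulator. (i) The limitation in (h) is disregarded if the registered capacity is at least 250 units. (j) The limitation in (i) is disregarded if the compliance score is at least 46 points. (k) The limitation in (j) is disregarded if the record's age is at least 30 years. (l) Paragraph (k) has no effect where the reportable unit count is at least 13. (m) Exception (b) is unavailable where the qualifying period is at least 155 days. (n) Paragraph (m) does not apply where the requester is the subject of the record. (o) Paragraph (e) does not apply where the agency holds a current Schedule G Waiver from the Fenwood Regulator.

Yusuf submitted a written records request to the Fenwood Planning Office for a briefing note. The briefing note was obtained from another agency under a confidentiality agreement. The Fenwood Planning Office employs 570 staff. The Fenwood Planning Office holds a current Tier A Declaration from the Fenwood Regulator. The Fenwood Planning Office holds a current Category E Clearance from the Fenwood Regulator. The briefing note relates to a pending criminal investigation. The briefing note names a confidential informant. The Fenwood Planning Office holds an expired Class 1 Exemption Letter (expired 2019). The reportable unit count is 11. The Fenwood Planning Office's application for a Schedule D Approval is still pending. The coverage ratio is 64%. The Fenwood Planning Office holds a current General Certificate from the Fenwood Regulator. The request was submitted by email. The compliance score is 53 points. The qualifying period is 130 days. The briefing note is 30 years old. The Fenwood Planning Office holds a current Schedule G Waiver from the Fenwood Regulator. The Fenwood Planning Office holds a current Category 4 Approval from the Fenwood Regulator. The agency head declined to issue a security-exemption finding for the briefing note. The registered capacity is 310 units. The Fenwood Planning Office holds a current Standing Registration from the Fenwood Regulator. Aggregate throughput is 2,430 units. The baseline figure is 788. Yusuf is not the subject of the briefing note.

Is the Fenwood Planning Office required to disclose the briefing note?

Exception (a)'s conditions are all satisfied: the briefing note relates to a pending investigation; the briefing note names a confidential informant; a current Category 4 Approval is held. Applying paragraphs (f)–(l): (f) applies (a current General Certificate is held), but is set aside by (g): (g) is triggered — the baseline figure is 788, under the 847 limit. (h) would limit (g) — a current Standing Registration is held — but (i) sets (h) aside: (i) operates against (h): the registered capacity is 310 units, meeting the 250 units threshold. (j) would limit (i) — the compliance score is 53 points, meeting the 46 points threshold — but (k) sets (j) aside: (k) is engaged — the record's age is 30 years, meeting the 30 years threshold. (l) is inapplicable (the reportable unit count is 11, short of 13), so (k) stands. Exception (a) stands.
Exception (b) fails — there is no Schedule D Approval in force.
Exception (c) requires that the agency holds a current Class 1 Exemption Letter from the Fenwood Regulator; but no current Class 1 Exemption Letter is held, so (c) is unavailable.
Exception (d) fails — the agency head declined to issue a security-exemption finding.
All of (e)'s requirements are met (the briefing note was obtained under a confidentiality agreement; aggregate throughput is 2,430 units, below the 2,580 units limit). But: (o) operates against (e): a current Schedule G Waiver is held. (e) is therefore removed.

No — exception (a) applies; the Fenwood Planning Office is not required to disclose the briefing note.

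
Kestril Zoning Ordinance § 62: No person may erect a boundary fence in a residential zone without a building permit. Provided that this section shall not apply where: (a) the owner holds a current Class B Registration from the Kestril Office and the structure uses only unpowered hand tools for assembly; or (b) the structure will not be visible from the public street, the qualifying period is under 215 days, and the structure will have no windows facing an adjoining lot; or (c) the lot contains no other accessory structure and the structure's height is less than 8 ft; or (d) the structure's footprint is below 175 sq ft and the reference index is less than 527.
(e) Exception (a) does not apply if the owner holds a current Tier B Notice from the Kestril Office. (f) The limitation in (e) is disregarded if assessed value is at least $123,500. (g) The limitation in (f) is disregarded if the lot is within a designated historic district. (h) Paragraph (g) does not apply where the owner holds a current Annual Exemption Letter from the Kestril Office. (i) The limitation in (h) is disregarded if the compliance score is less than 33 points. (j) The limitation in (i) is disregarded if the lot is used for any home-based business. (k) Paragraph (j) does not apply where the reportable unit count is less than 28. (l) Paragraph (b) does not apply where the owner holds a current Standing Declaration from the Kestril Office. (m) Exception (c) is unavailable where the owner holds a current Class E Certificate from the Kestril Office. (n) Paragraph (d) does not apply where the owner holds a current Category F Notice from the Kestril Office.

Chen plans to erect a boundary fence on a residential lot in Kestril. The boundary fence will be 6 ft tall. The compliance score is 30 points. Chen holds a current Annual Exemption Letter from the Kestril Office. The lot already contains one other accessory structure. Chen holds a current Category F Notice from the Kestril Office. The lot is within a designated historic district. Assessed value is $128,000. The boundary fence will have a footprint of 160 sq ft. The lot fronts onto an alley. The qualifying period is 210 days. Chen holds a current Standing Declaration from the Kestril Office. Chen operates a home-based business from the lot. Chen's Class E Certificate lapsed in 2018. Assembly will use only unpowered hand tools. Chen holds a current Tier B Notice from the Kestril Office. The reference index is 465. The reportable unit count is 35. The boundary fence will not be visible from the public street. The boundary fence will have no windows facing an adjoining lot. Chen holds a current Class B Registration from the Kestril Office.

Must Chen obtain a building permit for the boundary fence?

All of (a)'s requirements are met (a current Class B Registration is held; assembly uses only hand tools). As to paragraphs (e)–(k): (e) is triggered (a current Tier B Notice is held), but yields to (f): (f) applies — assessed value is $128,000, meeting the $123,500 threshold. (g) is engaged (the lot is in a historic district), but is itself disapplied by (h): (h) is engaged — a current Annual Exemption Letter is held. (i) would limit (h) — the compliance score is 30 points, less than the 33 points limit — but (j) sets (i) aside: (j) is triggered — a home-based business operates on the lot. (k), which would lift (j), is not engaged — the reportable unit count is 35, not less than 28. So (a) applies.
Exception (b): the structure will not be visible from the street; the qualifying period is 210 days, under the 215 days limit; no windows face an adjoining lot — every condition holds. But applying paragraph (l): (l) is triggered — a current Standing Declaration is held. (b) is therefore removed.
Exception (c) does not apply: the lot already has another accessory structure.
All of (d)'s requirements are met (the structure's footprint is 160 sq ft, below the 175 sq ft limit; the reference index is 465, less than the 527 limit). But: (n) operates against (d): a current Category F Notice is held. (d) is therefore removed.

No — exception (a) applies; Chen does not need a building permit.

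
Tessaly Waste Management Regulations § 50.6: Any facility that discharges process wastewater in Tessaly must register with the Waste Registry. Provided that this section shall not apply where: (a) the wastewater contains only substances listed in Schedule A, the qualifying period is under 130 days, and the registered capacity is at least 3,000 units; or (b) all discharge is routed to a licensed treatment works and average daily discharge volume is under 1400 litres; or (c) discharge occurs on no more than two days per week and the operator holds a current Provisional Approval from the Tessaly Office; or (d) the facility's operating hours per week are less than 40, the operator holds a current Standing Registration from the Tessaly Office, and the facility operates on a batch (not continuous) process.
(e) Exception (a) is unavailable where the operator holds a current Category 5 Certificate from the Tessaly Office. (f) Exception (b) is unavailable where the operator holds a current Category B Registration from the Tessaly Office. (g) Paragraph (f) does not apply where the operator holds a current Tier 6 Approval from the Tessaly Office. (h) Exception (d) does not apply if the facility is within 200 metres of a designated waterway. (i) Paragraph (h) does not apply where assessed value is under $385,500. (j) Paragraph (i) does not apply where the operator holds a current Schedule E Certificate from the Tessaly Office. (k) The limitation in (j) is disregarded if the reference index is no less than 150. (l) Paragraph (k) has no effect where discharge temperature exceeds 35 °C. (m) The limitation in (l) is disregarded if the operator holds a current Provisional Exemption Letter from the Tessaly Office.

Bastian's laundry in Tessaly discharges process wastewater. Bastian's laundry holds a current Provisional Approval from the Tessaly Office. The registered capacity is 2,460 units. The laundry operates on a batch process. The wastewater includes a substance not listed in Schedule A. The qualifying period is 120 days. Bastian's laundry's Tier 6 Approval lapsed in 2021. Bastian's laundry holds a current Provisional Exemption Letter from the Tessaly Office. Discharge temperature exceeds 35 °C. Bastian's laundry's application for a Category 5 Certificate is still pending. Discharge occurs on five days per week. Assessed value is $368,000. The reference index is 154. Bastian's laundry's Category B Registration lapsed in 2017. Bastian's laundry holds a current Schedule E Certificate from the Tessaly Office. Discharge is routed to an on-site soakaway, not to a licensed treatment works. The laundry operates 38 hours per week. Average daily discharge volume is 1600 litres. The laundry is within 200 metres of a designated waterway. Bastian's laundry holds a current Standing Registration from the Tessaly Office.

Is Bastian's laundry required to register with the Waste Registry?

Exception (a) does not apply: the wastewater includes a non-Schedule-A substance.
Exception (b) requires that all discharge is routed to a licensed treatment works; but discharge is not routed to a licensed treatment works, so (b) is unavailable.
Exception (c) requires that discharge occurs on no more than two days per week; but discharge occurs on five days per week, so (c) is unavailable.
Exception (d) is satisfied on its face — the facility's operating hours per week are 38, less than the 40 limit; a current Standing Registration is held; the facility operates on a batch process. As to paragraphs (h)–(m): (h) would limit (d) — the laundry is within 200 m of a designated waterway — but (i) sets (h) aside: (i) operates against (h): assessed value is $368,000, under the $385,500 limit. (j) is engaged (a current Schedule E Certificate is held), but is itself disapplied by (k): (k) applies — the reference index is 154, meeting the 150 threshold. (l) applies (discharge temperature exceeds 35 °C), but is itself disapplied by (m): (m) operates against (l): a current Provisional Exemption Letter is held. (d) remains available.

No — exception (d) applies; Bastian's laundry is not required to register with the Waste Registry.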